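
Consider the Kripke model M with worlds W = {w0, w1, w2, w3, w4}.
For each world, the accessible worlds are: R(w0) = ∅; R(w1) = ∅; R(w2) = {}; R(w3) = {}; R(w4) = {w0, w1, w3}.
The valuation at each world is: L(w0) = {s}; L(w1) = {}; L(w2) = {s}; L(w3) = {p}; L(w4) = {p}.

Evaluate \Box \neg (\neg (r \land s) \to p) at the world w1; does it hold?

Recall that \Box ψ holds at a world iff ψ holds at every accessible world, and \Diamond ψ holds iff ψ holds at some accessible world.
At w1: no accessible worlds, so \Box \neg (\neg (r \land s) \to p) holds vacuously.

Yes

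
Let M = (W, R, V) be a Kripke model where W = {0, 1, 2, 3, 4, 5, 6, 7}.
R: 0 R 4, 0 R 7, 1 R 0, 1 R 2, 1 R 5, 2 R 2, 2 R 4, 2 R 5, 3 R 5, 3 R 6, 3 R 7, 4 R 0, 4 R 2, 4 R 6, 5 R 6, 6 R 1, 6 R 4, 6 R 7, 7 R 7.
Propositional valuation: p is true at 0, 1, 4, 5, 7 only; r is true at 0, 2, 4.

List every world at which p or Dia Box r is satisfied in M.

Let φ = p or Dia Box r. Evaluate φ at each world:
  0 (successors {4, 7}): φ is true.
  1 (successors {0, 2, 5}): φ is true.
  2 (successors {2, 4, 5}): φ is false.
  3 (successors {5, 6, 7}): φ is false.
  4 (successors {0, 2, 6}): φ is true.
  5 (successors {6}): φ is true.
  6 (successors {1, 4, 7}): φ is false.
  7 (successors {7}): φ is true.
For instance, at 7:
  At 7: p is true, Dia Box r is false, so p or Dia Box r is true.
    At 7: Dia Box r requires Box r at some successor in {7}.
      At 7: Box r is false.
    So Dia Box r is false at 7.
Satisfying worlds: {0, 1, 4, 5, 7}

0, 1, 4, 5, 7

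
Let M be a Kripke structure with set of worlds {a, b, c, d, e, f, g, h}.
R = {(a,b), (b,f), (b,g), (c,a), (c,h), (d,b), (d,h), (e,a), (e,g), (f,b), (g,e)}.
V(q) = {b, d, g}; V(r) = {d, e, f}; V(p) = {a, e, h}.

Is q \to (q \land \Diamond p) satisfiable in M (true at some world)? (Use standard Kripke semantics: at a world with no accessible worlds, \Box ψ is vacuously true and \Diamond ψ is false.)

Recall that \Diamond ψ holds at a world iff ψ holds at some accessible world.
Let φ = q \to (q \land \Diamond p). Evaluate φ at each world:
  a (successors {b}): φ is true.
  b (successors {f, g}): φ is false.
  c (successors {a, h}): φ is true.
  d (successors {b, h}): φ is true.
  e (successors {a, g}): φ is true.
  f (successors {b}): φ is true.
  g (successors {e}): φ is true.
  h (successors ∅): φ is true.
Detail at a (witness):
  At a: q is false, q \land \Diamond p is false, so q \to (q \land \Diamond p) is true.
    At a: q is false, \Diamond p is false, so q \land \Diamond p is false.
      At a: \Diamond p requires p at some successor in {b}.
        At b: p is false.
      So \Diamond p is false at a.

Yes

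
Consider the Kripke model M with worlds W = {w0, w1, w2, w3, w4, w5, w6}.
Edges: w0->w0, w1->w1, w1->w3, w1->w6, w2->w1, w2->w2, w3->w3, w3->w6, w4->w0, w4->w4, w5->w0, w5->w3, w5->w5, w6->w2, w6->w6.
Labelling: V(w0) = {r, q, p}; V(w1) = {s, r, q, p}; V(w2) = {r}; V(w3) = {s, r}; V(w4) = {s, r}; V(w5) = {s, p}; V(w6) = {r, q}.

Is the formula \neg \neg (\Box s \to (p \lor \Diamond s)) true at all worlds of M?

Let φ = \neg \neg (\Box s \to (p \lor \Diamond s)). Evaluate φ at each world:
  w0 (successors {w0}): φ is true.
  w1 (successors {w1, w3, w6}): φ is true.
  w2 (successors {w1, w2}): φ is true.
  w3 (successors {w3, w6}): φ is true.
  w4 (successors {w0, w4}): φ is true.
  w5 (successors {w0, w3, w5}): φ is true.
  w6 (successors {w2, w6}): φ is true.
For instance, at w3:
  At w3: \neg (\Box s \to (p \lor \Diamond s)) is false, so \neg \neg (\Box s \to (p \lor \Diamond s)) is true.
    At w3: \Box s \to (p \lor \Diamond s) is true, so \neg (\Box s \to (p \lor \Diamond s)) is false.
      At w3: \Box s is false, p \lor \Diamond s is true, so \Box s \to (p \lor \Diamond s) is true.

Yes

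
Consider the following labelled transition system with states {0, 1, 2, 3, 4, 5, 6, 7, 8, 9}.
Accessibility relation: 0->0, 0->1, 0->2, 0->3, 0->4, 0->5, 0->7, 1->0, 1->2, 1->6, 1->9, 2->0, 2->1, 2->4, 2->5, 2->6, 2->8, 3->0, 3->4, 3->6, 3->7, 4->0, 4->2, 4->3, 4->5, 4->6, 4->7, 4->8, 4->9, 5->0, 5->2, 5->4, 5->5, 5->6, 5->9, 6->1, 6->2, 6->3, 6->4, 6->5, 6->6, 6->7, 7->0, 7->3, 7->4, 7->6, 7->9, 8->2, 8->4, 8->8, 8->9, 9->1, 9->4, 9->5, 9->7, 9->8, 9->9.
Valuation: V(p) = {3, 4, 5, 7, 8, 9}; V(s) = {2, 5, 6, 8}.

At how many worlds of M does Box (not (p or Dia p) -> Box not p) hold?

Let φ = Box (not (p or Dia p) -> Box not p). Evaluate φ at each world:
  0 (successors {0, 1, 2, 3, 4, 5, 7}): φ is true.
  1 (successors {0, 2, 6, 9}): φ is true.
  2 (successors {0, 1, 4, 5, 6, 8}): φ is true.
  3 (successors {0, 4, 6, 7}): φ is true.
  4 (successors {0, 2, 3, 5, 6, 7, 8, 9}): φ is true.
  5 (successors {0, 2, 4, 5, 6, 9}): φ is true.
  6 (successors {1, 2, 3, 4, 5, 6, 7}): φ is true.
  7 (successors {0, 3, 4, 6, 9}): φ is true.
  8 (successors {2, 4, 8, 9}): φ is true.
  9 (successors {1, 4, 5, 7, 8, 9}): φ is true.
For instance, at 9:
  At 9: Box (not (p or Dia p) -> Box not p) requires not (p or Dia p) -> Box not p at every successor {1, 4, 5, 7, 8, 9}.
    At 1: not (p or Dia p) -> Box not p is true.
    At 4: not (p or Dia p) -> Box not p is true.
    At 5: not (p or Dia p) -> Box not p is true.
    At 7: not (p or Dia p) -> Box not p is true.
    At 8: not (p or Dia p) -> Box not p is true.
    At 9: not (p or Dia p) -> Box not p is true.
  So Box (not (p or Dia p) -> Box not p) is true at 9.
Satisfying worlds: {0, 1, 2, 3, 4, 5, 6, 7, 8, 9}

10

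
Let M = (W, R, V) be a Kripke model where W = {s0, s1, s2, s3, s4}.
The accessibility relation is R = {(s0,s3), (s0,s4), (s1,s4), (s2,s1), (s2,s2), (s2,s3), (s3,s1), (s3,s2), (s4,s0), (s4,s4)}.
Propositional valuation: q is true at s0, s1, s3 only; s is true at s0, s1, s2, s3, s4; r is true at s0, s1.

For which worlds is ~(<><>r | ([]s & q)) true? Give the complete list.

none

Let φ = ~(<><>r | ([]s & q)). Evaluate φ at each world:
  s0 (successors {s3, s4}): φ is false.
  s1 (successors {s4}): φ is false.
  s2 (successors {s1, s2, s3}): φ is false.
  s3 (successors {s1, s2}): φ is false.
  s4 (successors {s0, s4}): φ is false.
For instance, at s4:
  At s4: <><>r | ([]s & q) is true, so ~(<><>r | ([]s & q)) is false.
    At s4: <><>r is true, []s & q is false, so <><>r | ([]s & q) is true.
      At s4: <><>r requires <>r at some successor in {s0, s4}.
        <>r holds at s4, so <><>r is true at s4.
      At s4: []s is true, q is false, so []s & q is false.
Satisfying worlds: none.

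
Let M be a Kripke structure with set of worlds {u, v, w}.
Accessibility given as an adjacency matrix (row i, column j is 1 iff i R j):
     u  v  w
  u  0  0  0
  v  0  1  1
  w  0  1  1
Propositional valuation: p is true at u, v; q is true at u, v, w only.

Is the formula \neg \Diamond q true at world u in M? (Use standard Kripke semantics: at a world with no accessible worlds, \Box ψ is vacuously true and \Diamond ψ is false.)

At u: \Diamond q is false, so \neg \Diamond q is true.
  At u: no accessible worlds, so \Diamond q is false.

Yes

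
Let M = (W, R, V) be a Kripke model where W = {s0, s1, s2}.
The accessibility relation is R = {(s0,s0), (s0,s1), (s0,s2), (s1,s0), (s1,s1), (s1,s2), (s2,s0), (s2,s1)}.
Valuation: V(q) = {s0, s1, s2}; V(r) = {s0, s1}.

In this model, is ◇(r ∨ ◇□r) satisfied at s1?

Yes

At s1: ◇(r ∨ ◇□r) requires r ∨ ◇□r at some successor in {s0, s1, s2}.
  r ∨ ◇□r holds at s0, so ◇(r ∨ ◇□r) is true at s1.
    At s0: r is true, ◇□r is true, so r ∨ ◇□r is true.
      At s0: ◇□r requires □r at some successor in {s0, s1, s2}.
        □r holds at s2, so ◇□r is true at s0.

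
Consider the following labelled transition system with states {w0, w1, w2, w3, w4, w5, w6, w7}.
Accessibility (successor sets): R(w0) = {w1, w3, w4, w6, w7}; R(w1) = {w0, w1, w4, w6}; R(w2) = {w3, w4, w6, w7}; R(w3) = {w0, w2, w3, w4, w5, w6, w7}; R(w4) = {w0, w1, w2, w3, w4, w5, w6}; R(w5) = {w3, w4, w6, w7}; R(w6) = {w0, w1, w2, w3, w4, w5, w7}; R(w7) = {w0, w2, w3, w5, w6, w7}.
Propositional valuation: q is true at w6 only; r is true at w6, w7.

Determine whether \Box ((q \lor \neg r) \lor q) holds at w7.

No

At w7: \Box ((q \lor \neg r) \lor q) requires (q \lor \neg r) \lor q at every successor {w0, w2, w3, w5, w6, w7}.
  (q \lor \neg r) \lor q fails at w7, so \Box ((q \lor \neg r) \lor q) is false at w7.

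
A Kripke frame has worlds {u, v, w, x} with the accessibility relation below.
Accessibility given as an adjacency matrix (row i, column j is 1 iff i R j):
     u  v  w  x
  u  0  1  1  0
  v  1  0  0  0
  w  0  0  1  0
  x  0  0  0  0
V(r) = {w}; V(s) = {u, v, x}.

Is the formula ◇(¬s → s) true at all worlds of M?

No

Let φ = ◇(¬s → s). Evaluate φ at each world:
  u (successors {v, w}): φ is true.
  v (successors {u}): φ is true.
  w (successors {w}): φ is false.
  x (successors ∅): φ is false.
Detail at w (counterexample):
  At w: ◇(¬s → s) requires ¬s → s at some successor in {w}.
    At w: ¬s → s is false.
  So ◇(¬s → s) is false at w.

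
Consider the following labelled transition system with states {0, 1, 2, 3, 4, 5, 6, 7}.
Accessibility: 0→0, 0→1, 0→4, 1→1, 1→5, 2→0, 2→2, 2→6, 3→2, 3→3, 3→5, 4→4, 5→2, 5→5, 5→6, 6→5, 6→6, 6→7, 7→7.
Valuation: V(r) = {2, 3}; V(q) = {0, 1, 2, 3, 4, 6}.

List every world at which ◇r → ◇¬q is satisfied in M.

Let φ = ◇r → ◇¬q. Evaluate φ at each world:
  0 (successors {0, 1, 4}): φ is true.
  1 (successors {1, 5}): φ is true.
  2 (successors {0, 2, 6}): φ is false.
  3 (successors {2, 3, 5}): φ is true.
  4 (successors {4}): φ is true.
  5 (successors {2, 5, 6}): φ is true.
  6 (successors {5, 6, 7}): φ is true.
  7 (successors {7}): φ is true.
For instance, at 1:
  At 1: ◇r is false, ◇¬q is true, so ◇r → ◇¬q is true.
    At 1: ◇r requires r at some successor in {1, 5}.
      At 1: r is false.
      At 5: r is false.
    So ◇r is false at 1.
    At 1: ◇¬q requires ¬q at some successor in {1, 5}.
      ¬q holds at 5, so ◇¬q is true at 1.
Satisfying worlds: {0, 1, 3, 4, 5, 6, 7}

0, 1, 3, 4, 5, 6, 7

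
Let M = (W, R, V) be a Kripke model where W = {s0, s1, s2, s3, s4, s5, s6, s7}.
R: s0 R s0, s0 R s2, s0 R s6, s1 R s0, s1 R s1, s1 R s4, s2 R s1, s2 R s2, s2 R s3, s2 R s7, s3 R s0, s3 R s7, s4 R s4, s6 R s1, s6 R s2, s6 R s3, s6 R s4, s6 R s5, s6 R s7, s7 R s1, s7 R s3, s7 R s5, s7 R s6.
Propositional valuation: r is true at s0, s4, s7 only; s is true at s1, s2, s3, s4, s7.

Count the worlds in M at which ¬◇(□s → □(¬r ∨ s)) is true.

Let φ = ¬◇(□s → □(¬r ∨ s)). Evaluate φ at each world:
  s0 (successors {s0, s2, s6}): φ is false.
  s1 (successors {s0, s1, s4}): φ is false.
  s2 (successors {s1, s2, s3, s7}): φ is false.
  s3 (successors {s0, s7}): φ is false.
  s4 (successors {s4}): φ is false.
  s5 (successors ∅): φ is true.
  s6 (successors {s1, s2, s3, s4, s5, s7}): φ is false.
  s7 (successors {s1, s3, s5, s6}): φ is false.
For instance, at s1:
  At s1: ◇(□s → □(¬r ∨ s)) is true, so ¬◇(□s → □(¬r ∨ s)) is false.
    At s1: ◇(□s → □(¬r ∨ s)) requires □s → □(¬r ∨ s) at some successor in {s0, s1, s4}.
      □s → □(¬r ∨ s) holds at s0, so ◇(□s → □(¬r ∨ s)) is true at s1.
Satisfying worlds: {s5}

1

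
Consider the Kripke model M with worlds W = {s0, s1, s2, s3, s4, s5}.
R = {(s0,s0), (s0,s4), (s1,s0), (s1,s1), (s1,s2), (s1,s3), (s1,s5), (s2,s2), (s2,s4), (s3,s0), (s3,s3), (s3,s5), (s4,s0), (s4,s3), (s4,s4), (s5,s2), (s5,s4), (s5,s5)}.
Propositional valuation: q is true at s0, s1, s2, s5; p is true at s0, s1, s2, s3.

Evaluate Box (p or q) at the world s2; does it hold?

No

At s2: Box (p or q) requires p or q at every successor {s2, s4}.
  p or q fails at s4, so Box (p or q) is false at s2.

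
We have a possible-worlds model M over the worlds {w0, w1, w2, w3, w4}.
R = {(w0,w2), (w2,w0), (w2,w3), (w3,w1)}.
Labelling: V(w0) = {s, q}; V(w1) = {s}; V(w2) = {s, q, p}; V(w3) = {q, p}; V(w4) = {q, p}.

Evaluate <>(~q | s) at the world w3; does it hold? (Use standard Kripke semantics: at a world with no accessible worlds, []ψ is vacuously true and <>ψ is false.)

At w3: <>(~q | s) requires ~q | s at some successor in {w1}.
  ~q | s holds at w1, so <>(~q | s) is true at w3.

Yes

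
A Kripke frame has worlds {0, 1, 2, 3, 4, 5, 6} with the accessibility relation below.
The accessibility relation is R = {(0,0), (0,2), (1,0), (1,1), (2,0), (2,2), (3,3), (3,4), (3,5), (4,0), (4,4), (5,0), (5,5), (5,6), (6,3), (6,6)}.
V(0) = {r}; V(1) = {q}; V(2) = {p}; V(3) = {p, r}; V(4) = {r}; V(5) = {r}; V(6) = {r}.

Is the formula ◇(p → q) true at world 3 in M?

Yes

At 3: ◇(p → q) requires p → q at some successor in {3, 4, 5}.
  p → q holds at 4, so ◇(p → q) is true at 3.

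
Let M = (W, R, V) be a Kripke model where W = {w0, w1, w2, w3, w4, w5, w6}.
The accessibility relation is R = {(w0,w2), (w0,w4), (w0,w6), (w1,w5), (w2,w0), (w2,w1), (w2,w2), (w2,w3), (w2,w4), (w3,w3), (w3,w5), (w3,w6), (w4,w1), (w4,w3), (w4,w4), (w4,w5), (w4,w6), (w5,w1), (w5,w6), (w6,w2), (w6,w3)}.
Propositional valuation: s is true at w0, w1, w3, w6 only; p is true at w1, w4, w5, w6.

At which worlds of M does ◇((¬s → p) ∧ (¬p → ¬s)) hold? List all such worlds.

w0, w1, w2, w3, w4, w5

Let φ = ◇((¬s → p) ∧ (¬p → ¬s)). Evaluate φ at each world:
  w0 (successors {w2, w4, w6}): φ is true.
  w1 (successors {w5}): φ is true.
  w2 (successors {w0, w1, w2, w3, w4}): φ is true.
  w3 (successors {w3, w5, w6}): φ is true.
  w4 (successors {w1, w3, w4, w5, w6}): φ is true.
  w5 (successors {w1, w6}): φ is true.
  w6 (successors {w2, w3}): φ is false.
For instance, at w3:
  At w3: ◇((¬s → p) ∧ (¬p → ¬s)) requires (¬s → p) ∧ (¬p → ¬s) at some successor in {w3, w5, w6}.
    (¬s → p) ∧ (¬p → ¬s) holds at w5, so ◇((¬s → p) ∧ (¬p → ¬s)) is true at w3.
Satisfying worlds: {w0, w1, w2, w3, w4, w5}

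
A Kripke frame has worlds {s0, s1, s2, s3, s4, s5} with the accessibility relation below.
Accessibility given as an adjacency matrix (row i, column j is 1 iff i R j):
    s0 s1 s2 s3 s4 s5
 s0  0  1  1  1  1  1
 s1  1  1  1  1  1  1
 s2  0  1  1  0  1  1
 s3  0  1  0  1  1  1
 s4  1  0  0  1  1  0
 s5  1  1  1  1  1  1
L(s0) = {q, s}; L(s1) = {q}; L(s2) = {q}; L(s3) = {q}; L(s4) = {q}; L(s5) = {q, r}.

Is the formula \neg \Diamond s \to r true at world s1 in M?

Yes

Recall that \Diamond ψ holds at a world iff ψ holds at some accessible world.
At s1: \neg \Diamond s is false, r is false, so \neg \Diamond s \to r is true.
  At s1: \Diamond s is true, so \neg \Diamond s is false.
    At s1: \Diamond s requires s at some successor in {s0, s1, s2, s3, s4, s5}.
      s holds at s0, so \Diamond s is true at s1.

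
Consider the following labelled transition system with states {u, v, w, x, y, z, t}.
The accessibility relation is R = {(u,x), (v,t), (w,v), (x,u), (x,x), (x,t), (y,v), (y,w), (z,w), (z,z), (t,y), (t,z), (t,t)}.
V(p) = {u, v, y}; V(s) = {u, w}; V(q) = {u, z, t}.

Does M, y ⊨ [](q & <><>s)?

At y: [](q & <><>s) requires q & <><>s at every successor {v, w}.
  q & <><>s fails at v, so [](q & <><>s) is false at y.
    At v: q is false, <><>s is false, so q & <><>s is false.
      At v: <><>s requires <>s at some successor in {t}.
        At t: <>s is false.
      So <><>s is false at v.

No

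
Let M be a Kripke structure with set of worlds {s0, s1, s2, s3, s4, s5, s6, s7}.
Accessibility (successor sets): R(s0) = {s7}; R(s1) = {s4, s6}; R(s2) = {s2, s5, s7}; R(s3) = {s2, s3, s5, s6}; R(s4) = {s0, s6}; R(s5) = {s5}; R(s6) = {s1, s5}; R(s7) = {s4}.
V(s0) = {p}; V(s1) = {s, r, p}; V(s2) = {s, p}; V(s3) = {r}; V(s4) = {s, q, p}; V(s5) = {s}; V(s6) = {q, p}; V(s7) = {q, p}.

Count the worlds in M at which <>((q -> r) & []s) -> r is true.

5

Let φ = <>((q -> r) & []s) -> r. Evaluate φ at each world:
  s0 (successors {s7}): φ is true.
  s1 (successors {s4, s6}): φ is true.
  s2 (successors {s2, s5, s7}): φ is false.
  s3 (successors {s2, s3, s5, s6}): φ is true.
  s4 (successors {s0, s6}): φ is true.
  s5 (successors {s5}): φ is false.
  s6 (successors {s1, s5}): φ is false.
  s7 (successors {s4}): φ is true.
For instance, at s3:
  At s3: <>((q -> r) & []s) is true, r is true, so <>((q -> r) & []s) -> r is true.
    At s3: <>((q -> r) & []s) requires (q -> r) & []s at some successor in {s2, s3, s5, s6}.
      (q -> r) & []s holds at s5, so <>((q -> r) & []s) is true at s3.
Satisfying worlds: {s0, s1, s3, s4, s7}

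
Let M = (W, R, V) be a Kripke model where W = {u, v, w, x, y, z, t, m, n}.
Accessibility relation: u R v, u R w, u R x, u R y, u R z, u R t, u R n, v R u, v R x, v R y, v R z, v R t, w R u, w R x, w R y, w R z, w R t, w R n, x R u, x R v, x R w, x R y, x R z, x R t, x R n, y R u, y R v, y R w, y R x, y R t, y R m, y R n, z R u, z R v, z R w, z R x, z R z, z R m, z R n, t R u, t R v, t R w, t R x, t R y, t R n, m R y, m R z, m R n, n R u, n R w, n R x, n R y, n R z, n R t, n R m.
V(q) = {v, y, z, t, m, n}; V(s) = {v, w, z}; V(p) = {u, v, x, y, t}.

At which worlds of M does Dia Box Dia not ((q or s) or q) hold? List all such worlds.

u, v, w, x, y, z, t, n

Let φ = Dia Box Dia not ((q or s) or q). Evaluate φ at each world:
  u (successors {v, w, x, y, z, t, n}): φ is true.
  v (successors {u, x, y, z, t}): φ is true.
  w (successors {u, x, y, z, t, n}): φ is true.
  x (successors {u, v, w, y, z, t, n}): φ is true.
  y (successors {u, v, w, x, t, m, n}): φ is true.
  z (successors {u, v, w, x, z, m, n}): φ is true.
  t (successors {u, v, w, x, y, n}): φ is true.
  m (successors {y, z, n}): φ is false.
  n (successors {u, w, x, y, z, t, m}): φ is true.
For instance, at w:
  At w: Dia Box Dia not ((q or s) or q) requires Box Dia not ((q or s) or q) at some successor in {u, x, y, z, t, n}.
    Box Dia not ((q or s) or q) holds at u, so Dia Box Dia not ((q or s) or q) is true at w.
      At u: Box Dia not ((q or s) or q) requires Dia not ((q or s) or q) at every successor {v, w, x, y, z, t, n}.
        At v: Dia not ((q or s) or q) is true.
        At w: Dia not ((q or s) or q) is true.
        At x: Dia not ((q or s) or q) is true.
        At y: Dia not ((q or s) or q) is true.
        At z: Dia not ((q or s) or q) is true.
        At t: Dia not ((q or s) or q) is true.
        At n: Dia not ((q or s) or q) is true.
      So Box Dia not ((q or s) or q) is true at u.
Satisfying worlds: {u, v, w, x, y, z, t, n}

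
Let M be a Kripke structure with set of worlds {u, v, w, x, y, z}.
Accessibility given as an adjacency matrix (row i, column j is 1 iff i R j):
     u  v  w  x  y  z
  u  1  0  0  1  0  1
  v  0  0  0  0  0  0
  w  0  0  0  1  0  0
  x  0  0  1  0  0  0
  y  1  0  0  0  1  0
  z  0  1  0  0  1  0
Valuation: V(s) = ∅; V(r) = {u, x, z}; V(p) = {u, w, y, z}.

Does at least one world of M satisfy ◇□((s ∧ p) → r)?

Yes

Recall that □ψ holds at a world iff ψ holds at every accessible world, and ◇ψ holds iff ψ holds at some accessible world.
Let φ = ◇□((s ∧ p) → r). Evaluate φ at each world:
  u (successors {u, x, z}): φ is true.
  v (successors ∅): φ is false.
  w (successors {x}): φ is true.
  x (successors {w}): φ is true.
  y (successors {u, y}): φ is true.
  z (successors {v, y}): φ is true.
Detail at u (witness):
  At u: ◇□((s ∧ p) → r) requires □((s ∧ p) → r) at some successor in {u, x, z}.
    □((s ∧ p) → r) holds at u, so ◇□((s ∧ p) → r) is true at u.
      At u: □((s ∧ p) → r) requires (s ∧ p) → r at every successor {u, x, z}.
        At u: (s ∧ p) → r is true.
        At x: (s ∧ p) → r is true.
        At z: (s ∧ p) → r is true.
      So □((s ∧ p) → r) is true at u.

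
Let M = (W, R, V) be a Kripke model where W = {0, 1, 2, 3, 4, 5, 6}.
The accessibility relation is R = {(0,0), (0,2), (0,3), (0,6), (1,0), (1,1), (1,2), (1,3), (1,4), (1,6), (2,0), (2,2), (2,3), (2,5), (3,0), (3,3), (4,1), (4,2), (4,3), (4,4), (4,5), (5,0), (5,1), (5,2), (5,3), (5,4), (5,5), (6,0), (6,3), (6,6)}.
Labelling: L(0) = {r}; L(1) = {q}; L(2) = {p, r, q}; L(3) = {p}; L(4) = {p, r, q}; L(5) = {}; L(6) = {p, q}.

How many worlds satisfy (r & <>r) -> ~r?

Let φ = (r & <>r) -> ~r. Evaluate φ at each world:
  0 (successors {0, 2, 3, 6}): φ is false.
  1 (successors {0, 1, 2, 3, 4, 6}): φ is true.
  2 (successors {0, 2, 3, 5}): φ is false.
  3 (successors {0, 3}): φ is true.
  4 (successors {1, 2, 3, 4, 5}): φ is false.
  5 (successors {0, 1, 2, 3, 4, 5}): φ is true.
  6 (successors {0, 3, 6}): φ is true.
For instance, at 4:
  At 4: r & <>r is true, ~r is false, so (r & <>r) -> ~r is false.
    At 4: r is true, <>r is true, so r & <>r is true.
      At 4: <>r requires r at some successor in {1, 2, 3, 4, 5}.
        r holds at 2, so <>r is true at 4.
Satisfying worlds: {1, 3, 5, 6}

4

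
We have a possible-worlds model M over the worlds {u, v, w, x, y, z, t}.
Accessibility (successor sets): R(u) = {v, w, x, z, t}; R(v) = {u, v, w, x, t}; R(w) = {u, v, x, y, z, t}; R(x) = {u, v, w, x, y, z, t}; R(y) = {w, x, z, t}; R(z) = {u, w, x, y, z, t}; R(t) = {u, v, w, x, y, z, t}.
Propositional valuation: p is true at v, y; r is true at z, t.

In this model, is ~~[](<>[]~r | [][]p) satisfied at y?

No

Recall that []ψ holds at a world iff ψ holds at every accessible world, and <>ψ holds iff ψ holds at some accessible world.
At y: ~[](<>[]~r | [][]p) is true, so ~~[](<>[]~r | [][]p) is false.
  At y: [](<>[]~r | [][]p) is false, so ~[](<>[]~r | [][]p) is true.
    At y: [](<>[]~r | [][]p) requires <>[]~r | [][]p at every successor {w, x, z, t}.
      <>[]~r | [][]p fails at w, so [](<>[]~r | [][]p) is false at y.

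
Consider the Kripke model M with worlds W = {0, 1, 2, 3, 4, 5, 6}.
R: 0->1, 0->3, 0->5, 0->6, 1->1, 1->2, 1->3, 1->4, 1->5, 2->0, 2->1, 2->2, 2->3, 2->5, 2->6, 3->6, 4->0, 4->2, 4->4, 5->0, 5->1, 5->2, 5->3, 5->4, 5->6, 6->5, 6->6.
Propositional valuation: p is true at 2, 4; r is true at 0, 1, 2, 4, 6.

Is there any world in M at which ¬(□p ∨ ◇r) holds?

Let φ = ¬(□p ∨ ◇r). Evaluate φ at each world:
  0 (successors {1, 3, 5, 6}): φ is false.
  1 (successors {1, 2, 3, 4, 5}): φ is false.
  2 (successors {0, 1, 2, 3, 5, 6}): φ is false.
  3 (successors {6}): φ is false.
  4 (successors {0, 2, 4}): φ is false.
  5 (successors {0, 1, 2, 3, 4, 6}): φ is false.
  6 (successors {5, 6}): φ is false.
For instance, at 6:
  At 6: □p ∨ ◇r is true, so ¬(□p ∨ ◇r) is false.
    At 6: □p is false, ◇r is true, so □p ∨ ◇r is true.
      At 6: □p requires p at every successor {5, 6}.
        p fails at 5, so □p is false at 6.
      At 6: ◇r requires r at some successor in {5, 6}.
        r holds at 6, so ◇r is true at 6.

No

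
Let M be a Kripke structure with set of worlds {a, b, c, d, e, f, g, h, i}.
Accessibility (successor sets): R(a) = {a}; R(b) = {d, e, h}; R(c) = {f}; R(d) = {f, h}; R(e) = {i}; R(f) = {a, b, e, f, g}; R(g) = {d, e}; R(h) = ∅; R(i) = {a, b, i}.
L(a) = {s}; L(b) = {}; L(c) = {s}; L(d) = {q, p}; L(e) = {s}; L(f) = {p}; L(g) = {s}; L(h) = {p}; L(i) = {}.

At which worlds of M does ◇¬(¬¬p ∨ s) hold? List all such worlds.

e, f, i

Let φ = ◇¬(¬¬p ∨ s). Evaluate φ at each world:
  a (successors {a}): φ is false.
  b (successors {d, e, h}): φ is false.
  c (successors {f}): φ is false.
  d (successors {f, h}): φ is false.
  e (successors {i}): φ is true.
  f (successors {a, b, e, f, g}): φ is true.
  g (successors {d, e}): φ is false.
  h (successors ∅): φ is false.
  i (successors {a, b, i}): φ is true.
For instance, at e:
  At e: ◇¬(¬¬p ∨ s) requires ¬(¬¬p ∨ s) at some successor in {i}.
    ¬(¬¬p ∨ s) holds at i, so ◇¬(¬¬p ∨ s) is true at e.
Satisfying worlds: {e, f, i}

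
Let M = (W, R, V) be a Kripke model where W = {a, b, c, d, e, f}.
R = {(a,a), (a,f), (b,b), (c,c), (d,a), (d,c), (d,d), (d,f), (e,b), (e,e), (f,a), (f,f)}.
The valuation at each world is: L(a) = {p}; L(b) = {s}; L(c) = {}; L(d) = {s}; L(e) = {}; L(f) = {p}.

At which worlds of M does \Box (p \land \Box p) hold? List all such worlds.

Recall that \Box ψ holds at a world iff ψ holds at every accessible world, and \Diamond ψ holds iff ψ holds at some accessible world.
Let φ = \Box (p \land \Box p). Evaluate φ at each world:
  a (successors {a, f}): φ is true.
  b (successors {b}): φ is false.
  c (successors {c}): φ is false.
  d (successors {a, c, d, f}): φ is false.
  e (successors {b, e}): φ is false.
  f (successors {a, f}): φ is true.
For instance, at b:
  At b: \Box (p \land \Box p) requires p \land \Box p at every successor {b}.
    p \land \Box p fails at b, so \Box (p \land \Box p) is false at b.
      At b: p is false, \Box p is false, so p \land \Box p is false.
Satisfying worlds: {a, f}

a, f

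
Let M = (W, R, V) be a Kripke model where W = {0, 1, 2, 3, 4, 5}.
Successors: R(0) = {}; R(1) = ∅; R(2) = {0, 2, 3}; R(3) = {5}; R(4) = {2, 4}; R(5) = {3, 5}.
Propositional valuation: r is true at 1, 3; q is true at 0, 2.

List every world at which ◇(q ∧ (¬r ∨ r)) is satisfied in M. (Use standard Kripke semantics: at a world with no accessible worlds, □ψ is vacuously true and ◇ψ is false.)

Recall that ◇ψ holds at a world iff ψ holds at some accessible world.
Let φ = ◇(q ∧ (¬r ∨ r)). Evaluate φ at each world:
  0 (successors ∅): φ is false.
  1 (successors ∅): φ is false.
  2 (successors {0, 2, 3}): φ is true.
  3 (successors {5}): φ is false.
  4 (successors {2, 4}): φ is true.
  5 (successors {3, 5}): φ is false.
For instance, at 5:
  At 5: ◇(q ∧ (¬r ∨ r)) requires q ∧ (¬r ∨ r) at some successor in {3, 5}.
    At 3: q ∧ (¬r ∨ r) is false.
    At 5: q ∧ (¬r ∨ r) is false.
  So ◇(q ∧ (¬r ∨ r)) is false at 5.
Satisfying worlds: {2, 4}

2, 4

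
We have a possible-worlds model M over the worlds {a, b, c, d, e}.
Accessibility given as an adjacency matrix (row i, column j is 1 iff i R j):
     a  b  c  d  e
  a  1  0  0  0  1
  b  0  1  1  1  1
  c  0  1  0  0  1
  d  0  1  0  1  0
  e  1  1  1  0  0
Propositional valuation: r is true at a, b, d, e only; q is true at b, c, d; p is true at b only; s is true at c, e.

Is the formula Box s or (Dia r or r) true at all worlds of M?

Yes

Let φ = Box s or (Dia r or r). Evaluate φ at each world:
  a (successors {a, e}): φ is true.
  b (successors {b, c, d, e}): φ is true.
  c (successors {b, e}): φ is true.
  d (successors {b, d}): φ is true.
  e (successors {a, b, c}): φ is true.
For instance, at d:
  At d: Box s is false, Dia r or r is true, so Box s or (Dia r or r) is true.
    At d: Box s requires s at every successor {b, d}.
      s fails at b, so Box s is false at d.
    At d: Dia r is true, r is true, so Dia r or r is true.
      At d: Dia r requires r at some successor in {b, d}.
        r holds at b, so Dia r is true at d.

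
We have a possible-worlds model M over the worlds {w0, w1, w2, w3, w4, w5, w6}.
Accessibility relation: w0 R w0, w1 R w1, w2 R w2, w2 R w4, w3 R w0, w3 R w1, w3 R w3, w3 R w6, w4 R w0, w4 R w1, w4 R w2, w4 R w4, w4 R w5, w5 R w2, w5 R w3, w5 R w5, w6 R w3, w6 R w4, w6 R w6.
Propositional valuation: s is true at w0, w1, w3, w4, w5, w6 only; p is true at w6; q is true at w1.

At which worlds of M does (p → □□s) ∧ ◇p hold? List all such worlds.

Let φ = (p → □□s) ∧ ◇p. Evaluate φ at each world:
  w0 (successors {w0}): φ is false.
  w1 (successors {w1}): φ is false.
  w2 (successors {w2, w4}): φ is false.
  w3 (successors {w0, w1, w3, w6}): φ is true.
  w4 (successors {w0, w1, w2, w4, w5}): φ is false.
  w5 (successors {w2, w3, w5}): φ is false.
  w6 (successors {w3, w4, w6}): φ is false.
For instance, at w3:
  At w3: p → □□s is true, ◇p is true, so (p → □□s) ∧ ◇p is true.
    At w3: p is false, □□s is true, so p → □□s is true.
      At w3: □□s requires □s at every successor {w0, w1, w3, w6}.
        At w0: □s is true.
        At w1: □s is true.
        At w3: □s is true.
        At w6: □s is true.
      So □□s is true at w3.
    At w3: ◇p requires p at some successor in {w0, w1, w3, w6}.
      p holds at w6, so ◇p is true at w3.
Satisfying worlds: {w3}

w3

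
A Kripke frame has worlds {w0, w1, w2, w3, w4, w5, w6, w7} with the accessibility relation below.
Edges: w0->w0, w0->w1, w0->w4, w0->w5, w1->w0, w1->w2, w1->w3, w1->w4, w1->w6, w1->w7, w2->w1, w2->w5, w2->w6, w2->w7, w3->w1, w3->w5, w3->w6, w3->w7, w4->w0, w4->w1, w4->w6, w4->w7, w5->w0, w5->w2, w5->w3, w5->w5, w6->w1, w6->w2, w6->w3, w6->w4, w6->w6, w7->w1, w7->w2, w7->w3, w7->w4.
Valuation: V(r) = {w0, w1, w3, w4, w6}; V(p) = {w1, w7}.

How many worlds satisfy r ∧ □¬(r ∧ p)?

1

Recall that □ψ holds at a world iff ψ holds at every accessible world, and ◇ψ holds iff ψ holds at some accessible world.
Let φ = r ∧ □¬(r ∧ p). Evaluate φ at each world:
  w0 (successors {w0, w1, w4, w5}): φ is false.
  w1 (successors {w0, w2, w3, w4, w6, w7}): φ is true.
  w2 (successors {w1, w5, w6, w7}): φ is false.
  w3 (successors {w1, w5, w6, w7}): φ is false.
  w4 (successors {w0, w1, w6, w7}): φ is false.
  w5 (successors {w0, w2, w3, w5}): φ is false.
  w6 (successors {w1, w2, w3, w4, w6}): φ is false.
  w7 (successors {w1, w2, w3, w4}): φ is false.
For instance, at w1:
  At w1: r is true, □¬(r ∧ p) is true, so r ∧ □¬(r ∧ p) is true.
    At w1: □¬(r ∧ p) requires ¬(r ∧ p) at every successor {w0, w2, w3, w4, w6, w7}.
      At w0: ¬(r ∧ p) is true.
      At w2: ¬(r ∧ p) is true.
      At w3: ¬(r ∧ p) is true.
      At w4: ¬(r ∧ p) is true.
      At w6: ¬(r ∧ p) is true.
      At w7: ¬(r ∧ p) is true.
    So □¬(r ∧ p) is true at w1.
Satisfying worlds: {w1}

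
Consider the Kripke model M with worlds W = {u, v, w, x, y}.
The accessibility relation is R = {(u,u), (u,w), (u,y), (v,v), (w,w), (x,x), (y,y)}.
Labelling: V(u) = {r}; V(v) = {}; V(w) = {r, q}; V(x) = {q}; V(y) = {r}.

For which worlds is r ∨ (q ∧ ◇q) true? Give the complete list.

u, w, x, y

Let φ = r ∨ (q ∧ ◇q). Evaluate φ at each world:
  u (successors {u, w, y}): φ is true.
  v (successors {v}): φ is false.
  w (successors {w}): φ is true.
  x (successors {x}): φ is true.
  y (successors {y}): φ is true.
For instance, at w:
  At w: r is true, q ∧ ◇q is true, so r ∨ (q ∧ ◇q) is true.
    At w: q is true, ◇q is true, so q ∧ ◇q is true.
      At w: ◇q requires q at some successor in {w}.
        q holds at w, so ◇q is true at w.
Satisfying worlds: {u, w, x, y}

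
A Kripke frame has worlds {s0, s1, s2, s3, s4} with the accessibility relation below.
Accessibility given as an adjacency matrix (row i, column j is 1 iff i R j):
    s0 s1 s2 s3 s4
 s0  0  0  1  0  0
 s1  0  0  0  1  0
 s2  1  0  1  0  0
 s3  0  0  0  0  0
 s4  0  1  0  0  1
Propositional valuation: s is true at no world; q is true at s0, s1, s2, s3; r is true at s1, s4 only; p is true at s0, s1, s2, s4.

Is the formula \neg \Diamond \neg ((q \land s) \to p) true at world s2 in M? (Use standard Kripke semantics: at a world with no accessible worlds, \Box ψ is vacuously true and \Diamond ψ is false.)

Yes

At s2: \Diamond \neg ((q \land s) \to p) is false, so \neg \Diamond \neg ((q \land s) \to p) is true.
  At s2: \Diamond \neg ((q \land s) \to p) requires \neg ((q \land s) \to p) at some successor in {s0, s2}.
    At s0: \neg ((q \land s) \to p) is false.
    At s2: \neg ((q \land s) \to p) is false.
  So \Diamond \neg ((q \land s) \to p) is false at s2.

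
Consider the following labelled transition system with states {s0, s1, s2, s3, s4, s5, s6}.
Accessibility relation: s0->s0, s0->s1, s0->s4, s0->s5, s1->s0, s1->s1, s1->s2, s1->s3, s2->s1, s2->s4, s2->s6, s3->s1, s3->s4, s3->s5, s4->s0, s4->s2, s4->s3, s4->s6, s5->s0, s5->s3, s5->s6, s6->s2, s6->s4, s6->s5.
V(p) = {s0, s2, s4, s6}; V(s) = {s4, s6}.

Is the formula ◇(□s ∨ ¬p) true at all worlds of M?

Recall that □ψ holds at a world iff ψ holds at every accessible world, and ◇ψ holds iff ψ holds at some accessible world.
Let φ = ◇(□s ∨ ¬p). Evaluate φ at each world:
  s0 (successors {s0, s1, s4, s5}): φ is true.
  s1 (successors {s0, s1, s2, s3}): φ is true.
  s2 (successors {s1, s4, s6}): φ is true.
  s3 (successors {s1, s4, s5}): φ is true.
  s4 (successors {s0, s2, s3, s6}): φ is true.
  s5 (successors {s0, s3, s6}): φ is true.
  s6 (successors {s2, s4, s5}): φ is true.
For instance, at s6:
  At s6: ◇(□s ∨ ¬p) requires □s ∨ ¬p at some successor in {s2, s4, s5}.
    □s ∨ ¬p holds at s5, so ◇(□s ∨ ¬p) is true at s6.
      At s5: □s is false, ¬p is true, so □s ∨ ¬p is true.

Yes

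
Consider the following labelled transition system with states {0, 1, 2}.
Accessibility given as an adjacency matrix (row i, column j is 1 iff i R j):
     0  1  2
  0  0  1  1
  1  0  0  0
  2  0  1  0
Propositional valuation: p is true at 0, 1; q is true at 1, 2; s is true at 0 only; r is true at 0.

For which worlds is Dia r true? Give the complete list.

none

Let φ = Dia r. Evaluate φ at each world:
  0 (successors {1, 2}): φ is false.
  1 (successors ∅): φ is false.
  2 (successors {1}): φ is false.
For instance, at 2:
  At 2: Dia r requires r at some successor in {1}.
    At 1: r is false.
  So Dia r is false at 2.
Satisfying worlds: none.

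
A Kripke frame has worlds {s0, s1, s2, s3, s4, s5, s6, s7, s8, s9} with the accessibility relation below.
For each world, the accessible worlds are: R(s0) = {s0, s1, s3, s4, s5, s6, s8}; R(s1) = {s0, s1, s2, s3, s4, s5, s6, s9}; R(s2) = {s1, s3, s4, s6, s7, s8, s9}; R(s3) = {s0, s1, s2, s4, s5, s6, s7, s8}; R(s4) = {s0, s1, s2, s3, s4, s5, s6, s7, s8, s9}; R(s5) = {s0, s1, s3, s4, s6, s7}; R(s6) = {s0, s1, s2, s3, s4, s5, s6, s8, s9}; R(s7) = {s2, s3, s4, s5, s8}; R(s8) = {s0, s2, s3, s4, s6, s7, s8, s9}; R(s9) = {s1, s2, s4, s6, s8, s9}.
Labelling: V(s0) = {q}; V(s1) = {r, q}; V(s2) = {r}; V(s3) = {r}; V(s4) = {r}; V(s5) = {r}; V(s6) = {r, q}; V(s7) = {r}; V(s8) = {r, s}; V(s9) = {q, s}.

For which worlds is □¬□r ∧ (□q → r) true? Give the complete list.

Let φ = □¬□r ∧ (□q → r). Evaluate φ at each world:
  s0 (successors {s0, s1, s3, s4, s5, s6, s8}): φ is true.
  s1 (successors {s0, s1, s2, s3, s4, s5, s6, s9}): φ is true.
  s2 (successors {s1, s3, s4, s6, s7, s8, s9}): φ is false.
  s3 (successors {s0, s1, s2, s4, s5, s6, s7, s8}): φ is false.
  s4 (successors {s0, s1, s2, s3, s4, s5, s6, s7, s8, s9}): φ is false.
  s5 (successors {s0, s1, s3, s4, s6, s7}): φ is false.
  s6 (successors {s0, s1, s2, s3, s4, s5, s6, s8, s9}): φ is true.
  s7 (successors {s2, s3, s4, s5, s8}): φ is true.
  s8 (successors {s0, s2, s3, s4, s6, s7, s8, s9}): φ is false.
  s9 (successors {s1, s2, s4, s6, s8, s9}): φ is true.
For instance, at s6:
  At s6: □¬□r is true, □q → r is true, so □¬□r ∧ (□q → r) is true.
    At s6: □¬□r requires ¬□r at every successor {s0, s1, s2, s3, s4, s5, s6, s8, s9}.
      At s0: ¬□r is true.
      At s1: ¬□r is true.
      At s2: ¬□r is true.
      At s3: ¬□r is true.
      At s4: ¬□r is true.
      At s5: ¬□r is true.
      At s6: ¬□r is true.
      At s8: ¬□r is true.
      At s9: ¬□r is true.
    So □¬□r is true at s6.
    At s6: □q is false, r is true, so □q → r is true.
      At s6: □q requires q at every successor {s0, s1, s2, s3, s4, s5, s6, s8, s9}.
        q fails at s2, so □q is false at s6.
Satisfying worlds: {s0, s1, s6, s7, s9}

s0, s1, s6, s7, s9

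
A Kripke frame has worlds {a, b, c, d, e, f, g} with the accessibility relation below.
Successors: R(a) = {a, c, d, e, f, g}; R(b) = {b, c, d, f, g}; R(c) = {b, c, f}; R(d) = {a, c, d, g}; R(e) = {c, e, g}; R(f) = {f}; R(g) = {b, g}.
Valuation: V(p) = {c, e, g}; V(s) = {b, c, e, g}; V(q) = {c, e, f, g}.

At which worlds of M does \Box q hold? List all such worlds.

Recall that \Box ψ holds at a world iff ψ holds at every accessible world, and \Diamond ψ holds iff ψ holds at some accessible world.
Let φ = \Box q. Evaluate φ at each world:
  a (successors {a, c, d, e, f, g}): φ is false.
  b (successors {b, c, d, f, g}): φ is false.
  c (successors {b, c, f}): φ is false.
  d (successors {a, c, d, g}): φ is false.
  e (successors {c, e, g}): φ is true.
  f (successors {f}): φ is true.
  g (successors {b, g}): φ is false.
For instance, at c:
  At c: \Box q requires q at every successor {b, c, f}.
    q fails at b, so \Box q is false at c.
Satisfying worlds: {e, f}

e, f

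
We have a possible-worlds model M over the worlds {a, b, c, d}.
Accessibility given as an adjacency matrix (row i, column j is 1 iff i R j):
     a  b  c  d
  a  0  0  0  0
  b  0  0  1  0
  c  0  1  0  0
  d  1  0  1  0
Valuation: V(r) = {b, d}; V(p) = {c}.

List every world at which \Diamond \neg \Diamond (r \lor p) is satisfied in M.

d

Let φ = \Diamond \neg \Diamond (r \lor p). Evaluate φ at each world:
  a (successors ∅): φ is false.
  b (successors {c}): φ is false.
  c (successors {b}): φ is false.
  d (successors {a, c}): φ is true.
For instance, at b:
  At b: \Diamond \neg \Diamond (r \lor p) requires \neg \Diamond (r \lor p) at some successor in {c}.
    At c: \neg \Diamond (r \lor p) is false.
  So \Diamond \neg \Diamond (r \lor p) is false at b.
Satisfying worlds: {d}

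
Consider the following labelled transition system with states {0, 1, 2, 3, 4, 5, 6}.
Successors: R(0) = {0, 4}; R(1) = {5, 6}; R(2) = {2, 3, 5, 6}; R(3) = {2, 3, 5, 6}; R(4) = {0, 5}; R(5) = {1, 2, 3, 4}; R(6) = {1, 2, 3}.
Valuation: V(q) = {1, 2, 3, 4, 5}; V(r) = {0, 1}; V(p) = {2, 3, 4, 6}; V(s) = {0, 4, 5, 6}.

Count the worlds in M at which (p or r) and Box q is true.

Let φ = (p or r) and Box q. Evaluate φ at each world:
  0 (successors {0, 4}): φ is false.
  1 (successors {5, 6}): φ is false.
  2 (successors {2, 3, 5, 6}): φ is false.
  3 (successors {2, 3, 5, 6}): φ is false.
  4 (successors {0, 5}): φ is false.
  5 (successors {1, 2, 3, 4}): φ is false.
  6 (successors {1, 2, 3}): φ is true.
For instance, at 0:
  At 0: p or r is true, Box q is false, so (p or r) and Box q is false.
    At 0: Box q requires q at every successor {0, 4}.
      q fails at 0, so Box q is false at 0.
Satisfying worlds: {6}

1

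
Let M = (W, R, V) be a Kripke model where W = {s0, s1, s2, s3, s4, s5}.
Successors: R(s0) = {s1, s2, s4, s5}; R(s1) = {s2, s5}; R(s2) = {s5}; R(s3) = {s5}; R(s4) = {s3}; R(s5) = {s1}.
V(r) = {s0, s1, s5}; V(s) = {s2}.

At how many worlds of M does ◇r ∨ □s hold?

5

Let φ = ◇r ∨ □s. Evaluate φ at each world:
  s0 (successors {s1, s2, s4, s5}): φ is true.
  s1 (successors {s2, s5}): φ is true.
  s2 (successors {s5}): φ is true.
  s3 (successors {s5}): φ is true.
  s4 (successors {s3}): φ is false.
  s5 (successors {s1}): φ is true.
For instance, at s0:
  At s0: ◇r is true, □s is false, so ◇r ∨ □s is true.
    At s0: ◇r requires r at some successor in {s1, s2, s4, s5}.
      r holds at s1, so ◇r is true at s0.
    At s0: □s requires s at every successor {s1, s2, s4, s5}.
      s fails at s1, so □s is false at s0.
Satisfying worlds: {s0, s1, s2, s3, s5}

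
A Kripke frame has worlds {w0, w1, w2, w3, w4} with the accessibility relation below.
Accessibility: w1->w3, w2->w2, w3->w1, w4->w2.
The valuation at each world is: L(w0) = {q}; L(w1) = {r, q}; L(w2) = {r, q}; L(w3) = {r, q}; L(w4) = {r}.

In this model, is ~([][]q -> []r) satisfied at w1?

No

At w1: [][]q -> []r is true, so ~([][]q -> []r) is false.
  At w1: [][]q is true, []r is true, so [][]q -> []r is true.
    At w1: [][]q requires []q at every successor {w3}.
      At w3: []q is true.
    So [][]q is true at w1.
    At w1: []r requires r at every successor {w3}.
      At w3: r is true.
    So []r is true at w1.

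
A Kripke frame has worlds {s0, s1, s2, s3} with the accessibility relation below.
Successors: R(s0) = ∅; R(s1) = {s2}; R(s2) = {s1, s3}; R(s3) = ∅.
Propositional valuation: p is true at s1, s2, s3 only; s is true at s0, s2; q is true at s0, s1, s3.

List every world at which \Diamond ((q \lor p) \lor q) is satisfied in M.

Recall that \Diamond ψ holds at a world iff ψ holds at some accessible world.
Let φ = \Diamond ((q \lor p) \lor q). Evaluate φ at each world:
  s0 (successors ∅): φ is false.
  s1 (successors {s2}): φ is true.
  s2 (successors {s1, s3}): φ is true.
  s3 (successors ∅): φ is false.
For instance, at s1:
  At s1: \Diamond ((q \lor p) \lor q) requires (q \lor p) \lor q at some successor in {s2}.
    (q \lor p) \lor q holds at s2, so \Diamond ((q \lor p) \lor q) is true at s1.
Satisfying worlds: {s1, s2}

s1, s2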